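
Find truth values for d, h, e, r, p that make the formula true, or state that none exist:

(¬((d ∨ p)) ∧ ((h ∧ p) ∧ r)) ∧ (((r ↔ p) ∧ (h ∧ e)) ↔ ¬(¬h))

Case p = True: the conjunct ¬((d ∨ p)) becomes ¬((d ∨ True)) = False.
Case p = False: the conjunct p is False.
Both cases fail — unsatisfiable.

No satisfying assignment exists.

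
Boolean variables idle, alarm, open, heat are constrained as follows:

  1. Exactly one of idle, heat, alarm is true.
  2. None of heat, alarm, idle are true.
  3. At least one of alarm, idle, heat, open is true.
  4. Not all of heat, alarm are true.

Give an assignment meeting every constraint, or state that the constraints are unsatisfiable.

Case idle = True:
  Constraint (2) is violated (idle=T) — contradiction.
Case idle = False:
  (2) forces heat = False.
  (1) with idle=F, heat=F forces alarm = True.
  Constraint (2) is violated (alarm=T) — contradiction.
Both cases fail — unsatisfiable.

The formula is unsatisfiable.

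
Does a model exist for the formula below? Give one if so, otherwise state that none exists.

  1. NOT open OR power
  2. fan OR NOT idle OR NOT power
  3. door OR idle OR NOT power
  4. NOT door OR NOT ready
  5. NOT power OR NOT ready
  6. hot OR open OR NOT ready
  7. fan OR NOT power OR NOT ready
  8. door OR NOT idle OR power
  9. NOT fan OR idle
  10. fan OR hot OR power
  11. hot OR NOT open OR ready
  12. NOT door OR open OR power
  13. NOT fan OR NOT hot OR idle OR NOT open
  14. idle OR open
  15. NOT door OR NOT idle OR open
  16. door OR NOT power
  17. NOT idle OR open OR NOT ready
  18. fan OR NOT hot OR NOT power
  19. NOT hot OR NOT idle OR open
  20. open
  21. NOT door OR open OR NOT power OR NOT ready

Unit clause (open) forces open = True.
In (NOT open OR power) only power is left, so power = True.
In (NOT power OR NOT ready) only NOT ready is left, so ready = False.
In (hot OR NOT open OR ready) only hot is left, so hot = True.
In (door OR NOT power) only door is left, so door = True.
In (fan OR NOT hot OR NOT power) only fan is left, so fan = True.
In (NOT fan OR idle) only idle is left, so idle = True.
All clauses satisfied.

open: True, ready: False, door: True, hot: True, idle: True, fan: True, power: True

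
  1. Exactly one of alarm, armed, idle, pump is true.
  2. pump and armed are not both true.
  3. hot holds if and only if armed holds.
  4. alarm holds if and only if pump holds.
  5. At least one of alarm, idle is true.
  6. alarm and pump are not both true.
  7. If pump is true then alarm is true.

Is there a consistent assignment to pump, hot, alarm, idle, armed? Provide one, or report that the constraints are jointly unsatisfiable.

pump=F, hot=F, alarm=F, idle=T, armed=F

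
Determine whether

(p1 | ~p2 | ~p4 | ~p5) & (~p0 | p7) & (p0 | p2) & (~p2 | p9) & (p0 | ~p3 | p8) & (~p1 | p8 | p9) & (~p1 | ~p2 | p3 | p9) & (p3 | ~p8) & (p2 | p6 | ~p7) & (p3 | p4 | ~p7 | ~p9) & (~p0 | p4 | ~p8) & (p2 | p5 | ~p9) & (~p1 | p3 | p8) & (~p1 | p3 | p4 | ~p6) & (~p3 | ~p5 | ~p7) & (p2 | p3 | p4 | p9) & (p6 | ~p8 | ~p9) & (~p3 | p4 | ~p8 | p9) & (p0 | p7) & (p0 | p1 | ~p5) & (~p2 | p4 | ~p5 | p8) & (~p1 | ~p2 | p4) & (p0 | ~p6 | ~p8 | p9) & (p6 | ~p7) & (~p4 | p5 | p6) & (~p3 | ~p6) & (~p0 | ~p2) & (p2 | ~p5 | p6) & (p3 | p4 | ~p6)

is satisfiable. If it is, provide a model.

Set p0 = True.
  then (~p0 | p7) forces p7 = True.
  then (p6 | ~p7) forces p6 = True.
  then (~p3 | ~p6) forces p3 = False.
  then (~p0 | ~p2) forces p2 = False.
  then (p3 | p4 | ~p6) forces p4 = True.
  then (p3 | ~p8) forces p8 = False.
  then (~p1 | p3 | p8) forces p1 = False.
Set p5 = True.
Set p9 = True.
All clauses satisfied.

p0: True, p1: False, p2: False, p3: False, p4: True, p5: True, p6: True, p7: True, p8: False, p9: True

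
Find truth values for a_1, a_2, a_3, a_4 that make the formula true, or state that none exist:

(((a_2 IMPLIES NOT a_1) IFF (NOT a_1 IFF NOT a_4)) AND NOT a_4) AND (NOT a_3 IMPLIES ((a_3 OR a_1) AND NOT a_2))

a_1 = False, a_2 = True, a_3 = True, a_4 = False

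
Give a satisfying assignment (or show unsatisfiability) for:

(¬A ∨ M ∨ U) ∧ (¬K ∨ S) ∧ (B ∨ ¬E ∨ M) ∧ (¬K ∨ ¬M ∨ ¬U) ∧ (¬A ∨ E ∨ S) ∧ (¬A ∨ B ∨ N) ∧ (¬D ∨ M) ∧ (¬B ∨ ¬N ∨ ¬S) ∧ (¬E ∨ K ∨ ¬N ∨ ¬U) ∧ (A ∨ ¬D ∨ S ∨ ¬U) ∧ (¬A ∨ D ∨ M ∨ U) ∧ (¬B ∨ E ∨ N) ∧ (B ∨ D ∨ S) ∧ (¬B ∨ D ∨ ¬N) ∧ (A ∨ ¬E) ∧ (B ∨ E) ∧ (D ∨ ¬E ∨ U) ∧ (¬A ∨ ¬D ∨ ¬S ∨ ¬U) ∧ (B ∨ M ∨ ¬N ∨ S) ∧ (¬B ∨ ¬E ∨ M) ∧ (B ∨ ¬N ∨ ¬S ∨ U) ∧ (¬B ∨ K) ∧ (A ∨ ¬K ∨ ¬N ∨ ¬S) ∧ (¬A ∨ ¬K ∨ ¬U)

K = False; B = False; E = True; D = True; N = True; M = True; S = False; U = False; A = True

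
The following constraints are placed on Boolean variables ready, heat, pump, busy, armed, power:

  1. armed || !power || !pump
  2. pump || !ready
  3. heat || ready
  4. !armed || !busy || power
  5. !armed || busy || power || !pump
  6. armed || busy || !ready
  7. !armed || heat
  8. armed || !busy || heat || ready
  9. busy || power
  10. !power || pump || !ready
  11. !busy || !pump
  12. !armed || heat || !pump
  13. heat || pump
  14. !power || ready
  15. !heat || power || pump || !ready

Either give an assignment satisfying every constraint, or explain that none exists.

Set ready = False.
  then (heat || ready) forces heat = True.
  then (!power || ready) forces power = False.
  then (busy || power) forces busy = True.
  then (!busy || !pump) forces pump = False.
  then (!armed || !busy || power) forces armed = False.
All clauses satisfied.

ready=F, heat=T, pump=F, busy=T, armed=F, power=F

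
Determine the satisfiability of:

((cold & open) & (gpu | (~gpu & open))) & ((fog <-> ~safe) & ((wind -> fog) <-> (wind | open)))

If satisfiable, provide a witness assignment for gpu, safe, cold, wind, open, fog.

gpu: True; safe: False; cold: True; wind: False; open: True; fog: True

  (cold & open) & (gpu | (~gpu & open)) = True
    cold & open = True
    gpu | (~gpu & open) = True
      ~gpu & open = False
        ~gpu = False
  (fog <-> ~safe) & ((wind -> fog) <-> (wind | open)) = True
    fog <-> ~safe = True
      ~safe = True
    (wind -> fog) <-> (wind | open) = True
      wind -> fog = True
      wind | open = True
Both conjuncts True, so the formula holds.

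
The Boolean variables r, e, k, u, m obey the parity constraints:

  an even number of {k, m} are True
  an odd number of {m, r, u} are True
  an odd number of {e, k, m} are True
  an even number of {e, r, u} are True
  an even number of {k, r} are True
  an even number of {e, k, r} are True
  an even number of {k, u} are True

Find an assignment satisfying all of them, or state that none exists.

Unsatisfiable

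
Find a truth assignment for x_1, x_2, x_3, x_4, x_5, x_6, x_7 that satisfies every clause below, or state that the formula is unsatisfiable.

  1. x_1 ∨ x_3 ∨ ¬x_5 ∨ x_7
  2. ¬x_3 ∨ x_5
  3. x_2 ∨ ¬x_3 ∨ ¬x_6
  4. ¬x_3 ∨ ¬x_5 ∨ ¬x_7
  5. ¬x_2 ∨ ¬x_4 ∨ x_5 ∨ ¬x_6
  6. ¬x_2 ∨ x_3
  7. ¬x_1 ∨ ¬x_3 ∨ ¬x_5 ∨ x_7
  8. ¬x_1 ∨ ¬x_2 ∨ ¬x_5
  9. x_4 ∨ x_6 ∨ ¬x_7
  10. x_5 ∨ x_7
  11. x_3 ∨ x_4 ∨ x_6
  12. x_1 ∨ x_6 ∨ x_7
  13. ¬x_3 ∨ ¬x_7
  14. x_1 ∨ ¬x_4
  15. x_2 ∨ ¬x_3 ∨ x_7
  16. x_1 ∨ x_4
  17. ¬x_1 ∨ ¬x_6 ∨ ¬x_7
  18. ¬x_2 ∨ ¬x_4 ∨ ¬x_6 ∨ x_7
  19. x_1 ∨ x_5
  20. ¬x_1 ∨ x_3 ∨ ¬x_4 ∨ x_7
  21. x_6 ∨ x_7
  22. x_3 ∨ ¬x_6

x_1=T; x_2=F; x_3=F; x_4=T; x_5=F; x_6=F; x_7=T

Try x_1 = False:
  (x_1 ∨ ¬x_4) forces x_4 = False.
  clause (x_1 ∨ x_4) is falsified — backtrack.
So x_1 = True.
Try x_2 = True:
  (¬x_2 ∨ x_3) forces x_3 = True.
  (¬x_3 ∨ x_5) forces x_5 = True.
  clause (¬x_1 ∨ ¬x_2 ∨ ¬x_5) is falsified — backtrack.
So x_2 = False.
Set x_3 = False.
  then (x_3 ∨ ¬x_6) forces x_6 = False.
  then (x_3 ∨ x_4 ∨ x_6) forces x_4 = True.
  then (¬x_1 ∨ x_3 ∨ ¬x_4 ∨ x_7) forces x_7 = True.
Set x_5 = False.
All clauses satisfied.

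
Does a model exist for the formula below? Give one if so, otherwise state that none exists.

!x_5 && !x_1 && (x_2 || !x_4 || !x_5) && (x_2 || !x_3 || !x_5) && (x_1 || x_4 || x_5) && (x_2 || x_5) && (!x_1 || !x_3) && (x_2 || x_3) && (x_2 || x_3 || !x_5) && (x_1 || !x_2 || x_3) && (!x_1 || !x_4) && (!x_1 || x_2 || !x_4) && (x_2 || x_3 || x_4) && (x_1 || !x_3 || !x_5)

x_1=F, x_2=T, x_3=T, x_4=T, x_5=F

Unit clause (!x_5) forces x_5 = False.
Unit clause (!x_1) forces x_1 = False.
In (x_1 || x_4 || x_5) only x_4 is left, so x_4 = True.
In (x_2 || x_5) only x_2 is left, so x_2 = True.
In (x_1 || !x_2 || x_3) only x_3 is left, so x_3 = True.
All clauses satisfied.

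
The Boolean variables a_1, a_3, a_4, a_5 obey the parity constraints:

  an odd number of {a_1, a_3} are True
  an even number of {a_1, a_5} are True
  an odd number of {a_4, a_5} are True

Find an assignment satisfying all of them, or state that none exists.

a_1=T; a_3=F; a_4=F; a_5=T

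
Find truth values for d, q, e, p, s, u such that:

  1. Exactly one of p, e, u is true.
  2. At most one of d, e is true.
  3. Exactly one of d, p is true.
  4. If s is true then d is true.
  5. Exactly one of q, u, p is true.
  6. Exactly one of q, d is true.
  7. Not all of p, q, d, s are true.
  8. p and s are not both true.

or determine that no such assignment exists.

d = True, q = False, e = False, p = False, s = False, u = True

  (1) {p, e, u}: 1 true — exactly one ✓
  (2) {d, e}: 1 true — at most one ✓
  (3) {d, p}: 1 true — exactly one ✓
  (4) s=F ⇒ d: vacuous ✓
  (5) {q, u, p}: 1 true — exactly one ✓
  (6) {q, d}: 1 true — exactly one ✓
  (7) {p, q, d, s}: 1/4 true — not all ✓
  (8) p=F, s=F — not both ✓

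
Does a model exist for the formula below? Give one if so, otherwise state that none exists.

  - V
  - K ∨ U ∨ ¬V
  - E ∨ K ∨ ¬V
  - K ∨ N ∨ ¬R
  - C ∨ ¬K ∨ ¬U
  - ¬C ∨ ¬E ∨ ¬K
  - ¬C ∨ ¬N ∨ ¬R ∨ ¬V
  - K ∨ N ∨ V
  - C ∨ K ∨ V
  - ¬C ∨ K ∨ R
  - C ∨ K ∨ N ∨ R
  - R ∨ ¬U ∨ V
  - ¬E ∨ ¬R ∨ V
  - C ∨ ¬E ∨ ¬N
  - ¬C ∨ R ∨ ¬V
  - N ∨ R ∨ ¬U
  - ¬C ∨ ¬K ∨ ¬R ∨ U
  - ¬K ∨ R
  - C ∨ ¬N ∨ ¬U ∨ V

N=F, C=F, U=F, R=T, V=T, K=T, E=F

Unit clause (V) forces V = True.
Set N = False.
Set C = False.
Try U = True:
  (C ∨ ¬K ∨ ¬U) forces K = False.
  (E ∨ K ∨ ¬V) forces E = True.
  (K ∨ N ∨ ¬R) forces R = False.
  clause (C ∨ K ∨ N ∨ R) is falsified — backtrack.
So U = False.
  then (K ∨ U ∨ ¬V) forces K = True.
  then (¬K ∨ R) forces R = True.
Set E = False.
All clauses satisfied.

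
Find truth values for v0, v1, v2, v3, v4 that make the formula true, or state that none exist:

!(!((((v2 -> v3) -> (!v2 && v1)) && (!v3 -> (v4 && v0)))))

v0 = True, v1 = True, v2 = False, v3 = True, v4 = False

  !(!((((v2 -> v3) -> (!v2 && v1)) && (!v3 -> (v4 && v0))))) = True
    !((((v2 -> v3) -> (!v2 && v1)) && (!v3 -> (v4 && v0)))) = False
      ((v2 -> v3) -> (!v2 && v1)) && (!v3 -> (v4 && v0)) = True
        (v2 -> v3) -> (!v2 && v1) = True
          v2 -> v3 = True
          !v2 && v1 = True
            !v2 = True
        !v3 -> (v4 && v0) = True
          !v3 = False
          v4 && v0 = False
The formula evaluates to True.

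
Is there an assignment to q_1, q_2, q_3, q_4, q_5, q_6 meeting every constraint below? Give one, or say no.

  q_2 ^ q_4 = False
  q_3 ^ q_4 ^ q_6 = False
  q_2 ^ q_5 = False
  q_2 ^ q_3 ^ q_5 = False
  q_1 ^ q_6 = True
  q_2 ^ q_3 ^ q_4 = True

Unsatisfiable

Adding constraints 1, 3, 4, 6 mod 2: every variable appears an even number of times on the left, so the left side is 0.
But the right sides sum to 1 (mod 2). 0 ≠ 1 — the system is inconsistent.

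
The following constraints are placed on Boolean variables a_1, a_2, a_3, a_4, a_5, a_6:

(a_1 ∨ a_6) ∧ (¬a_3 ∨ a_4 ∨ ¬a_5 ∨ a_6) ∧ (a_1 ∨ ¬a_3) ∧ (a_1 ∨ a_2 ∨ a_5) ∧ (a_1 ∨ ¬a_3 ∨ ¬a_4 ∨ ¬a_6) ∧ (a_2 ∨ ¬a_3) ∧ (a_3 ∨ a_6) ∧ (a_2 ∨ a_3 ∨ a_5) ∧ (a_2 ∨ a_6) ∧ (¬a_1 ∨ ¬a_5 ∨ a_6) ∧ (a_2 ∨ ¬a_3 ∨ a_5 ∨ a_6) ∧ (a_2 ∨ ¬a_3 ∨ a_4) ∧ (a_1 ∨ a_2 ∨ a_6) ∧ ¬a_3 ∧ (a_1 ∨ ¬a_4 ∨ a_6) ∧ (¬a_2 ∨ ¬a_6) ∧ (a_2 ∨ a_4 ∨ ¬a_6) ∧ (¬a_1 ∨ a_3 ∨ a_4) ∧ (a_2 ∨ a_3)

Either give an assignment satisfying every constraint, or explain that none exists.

UNSATISFIABLE

Case a_3 = True:
  Clause (¬a_3) is falsified — contradiction.
Case a_3 = False:
  (a_3 ∨ a_6) forces a_6 = True.
  (¬a_2 ∨ ¬a_6) forces a_2 = False.
  Clause (a_2 ∨ a_3) is falsified — contradiction.
Both cases fail, so the formula is unsatisfiable.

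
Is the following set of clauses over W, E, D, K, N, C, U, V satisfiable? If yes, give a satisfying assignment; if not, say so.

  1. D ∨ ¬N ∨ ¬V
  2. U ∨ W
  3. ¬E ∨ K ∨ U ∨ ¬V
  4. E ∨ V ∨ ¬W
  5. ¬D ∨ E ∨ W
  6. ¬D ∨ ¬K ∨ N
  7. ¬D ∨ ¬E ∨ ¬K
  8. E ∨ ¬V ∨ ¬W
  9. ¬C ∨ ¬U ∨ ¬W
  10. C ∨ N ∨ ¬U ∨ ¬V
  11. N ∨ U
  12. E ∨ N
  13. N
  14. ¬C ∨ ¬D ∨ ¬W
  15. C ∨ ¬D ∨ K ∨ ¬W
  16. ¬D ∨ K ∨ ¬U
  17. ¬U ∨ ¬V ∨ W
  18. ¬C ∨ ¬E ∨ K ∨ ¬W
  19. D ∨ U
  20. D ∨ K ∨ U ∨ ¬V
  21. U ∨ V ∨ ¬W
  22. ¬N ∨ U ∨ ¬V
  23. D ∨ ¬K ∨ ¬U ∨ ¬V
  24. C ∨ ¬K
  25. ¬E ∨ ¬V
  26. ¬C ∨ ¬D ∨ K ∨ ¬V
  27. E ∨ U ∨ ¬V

W = False, E = True, D = False, K = False, N = True, C = False, U = True, V = False

Unit clause (N) forces N = True.
Set W = False.
  then (U ∨ W) forces U = True.
  then (¬U ∨ ¬V ∨ W) forces V = False.
Set E = True.
Set D = False.
Set K = False.
Set C = False.
All clauses satisfied.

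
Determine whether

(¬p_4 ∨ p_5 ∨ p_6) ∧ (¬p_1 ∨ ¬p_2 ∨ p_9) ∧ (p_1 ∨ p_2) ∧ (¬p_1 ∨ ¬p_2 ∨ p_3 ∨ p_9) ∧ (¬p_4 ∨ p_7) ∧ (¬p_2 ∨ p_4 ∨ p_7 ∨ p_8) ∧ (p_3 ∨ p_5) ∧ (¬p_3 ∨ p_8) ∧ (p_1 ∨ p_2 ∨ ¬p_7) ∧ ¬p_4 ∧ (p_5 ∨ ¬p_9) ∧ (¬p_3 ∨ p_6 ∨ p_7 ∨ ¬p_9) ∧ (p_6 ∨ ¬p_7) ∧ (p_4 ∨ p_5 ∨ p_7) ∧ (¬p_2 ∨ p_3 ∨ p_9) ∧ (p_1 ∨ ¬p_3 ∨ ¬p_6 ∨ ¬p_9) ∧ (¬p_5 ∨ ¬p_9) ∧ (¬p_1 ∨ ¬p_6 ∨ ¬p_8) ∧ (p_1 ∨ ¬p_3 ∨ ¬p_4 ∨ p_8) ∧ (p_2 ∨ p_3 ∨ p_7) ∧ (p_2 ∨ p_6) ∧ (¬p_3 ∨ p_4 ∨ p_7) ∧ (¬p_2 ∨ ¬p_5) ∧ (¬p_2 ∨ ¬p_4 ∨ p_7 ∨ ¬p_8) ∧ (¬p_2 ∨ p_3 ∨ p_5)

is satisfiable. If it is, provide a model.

Unit clause (¬p_4) forces p_4 = False.
Set p_1 = False.
  then (p_1 ∨ p_2) forces p_2 = True.
  then (¬p_2 ∨ ¬p_5) forces p_5 = False.
  then (¬p_2 ∨ p_3 ∨ p_5) forces p_3 = True.
  then (¬p_3 ∨ p_8) forces p_8 = True.
  then (p_5 ∨ ¬p_9) forces p_9 = False.
  then (p_4 ∨ p_5 ∨ p_7) forces p_7 = True.
  then (p_6 ∨ ¬p_7) forces p_6 = True.
All clauses satisfied.

p_1=F; p_2=T; p_3=T; p_4=F; p_5=F; p_6=T; p_7=T; p_8=T; p_9=F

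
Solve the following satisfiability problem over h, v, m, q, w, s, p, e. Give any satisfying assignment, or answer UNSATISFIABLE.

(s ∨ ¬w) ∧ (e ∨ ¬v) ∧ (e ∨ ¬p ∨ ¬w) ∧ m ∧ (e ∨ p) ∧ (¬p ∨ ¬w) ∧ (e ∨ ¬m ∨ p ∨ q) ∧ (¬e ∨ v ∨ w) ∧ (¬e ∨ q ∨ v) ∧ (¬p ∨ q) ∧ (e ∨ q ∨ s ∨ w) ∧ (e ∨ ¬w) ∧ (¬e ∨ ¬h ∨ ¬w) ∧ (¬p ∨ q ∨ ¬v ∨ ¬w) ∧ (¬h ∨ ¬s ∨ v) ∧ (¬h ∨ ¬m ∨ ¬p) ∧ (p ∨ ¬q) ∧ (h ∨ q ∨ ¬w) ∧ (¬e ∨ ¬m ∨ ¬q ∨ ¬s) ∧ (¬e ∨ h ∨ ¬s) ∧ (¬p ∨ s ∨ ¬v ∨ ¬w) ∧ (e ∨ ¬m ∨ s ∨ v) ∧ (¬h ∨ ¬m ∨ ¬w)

h = True, v = True, m = True, q = False, w = False, s = False, p = False, e = True

Unit clause (m) forces m = True.
Set h = True.
  then (¬h ∨ ¬m ∨ ¬p) forces p = False.
  then (p ∨ ¬q) forces q = False.
  then (¬h ∨ ¬m ∨ ¬w) forces w = False.
  then (e ∨ p) forces e = True.
  then (¬e ∨ v ∨ w) forces v = True.
Set s = False.
All clauses satisfied.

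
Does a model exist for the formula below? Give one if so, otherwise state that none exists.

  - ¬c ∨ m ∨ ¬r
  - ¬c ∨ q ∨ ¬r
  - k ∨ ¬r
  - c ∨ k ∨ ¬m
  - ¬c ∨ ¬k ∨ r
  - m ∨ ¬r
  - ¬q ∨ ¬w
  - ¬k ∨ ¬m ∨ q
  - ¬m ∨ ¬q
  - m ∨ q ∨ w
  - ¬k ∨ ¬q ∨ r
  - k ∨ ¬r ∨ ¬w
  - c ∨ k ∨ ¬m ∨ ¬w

q=T, c=T, k=F, m=F, w=F, r=F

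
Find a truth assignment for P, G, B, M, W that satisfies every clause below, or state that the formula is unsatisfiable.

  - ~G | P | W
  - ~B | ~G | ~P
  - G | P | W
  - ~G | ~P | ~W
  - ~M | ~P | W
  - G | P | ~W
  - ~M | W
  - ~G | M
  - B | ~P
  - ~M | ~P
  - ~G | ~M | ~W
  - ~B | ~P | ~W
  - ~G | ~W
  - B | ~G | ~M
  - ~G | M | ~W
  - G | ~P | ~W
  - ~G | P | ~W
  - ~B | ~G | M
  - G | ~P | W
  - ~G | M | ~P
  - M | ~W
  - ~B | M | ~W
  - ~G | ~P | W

The formula is unsatisfiable.

Case W = True:
  (~G | ~W) forces G = False.
  (G | P | ~W) forces P = True.
  Clause (G | ~P | ~W) is falsified — contradiction.
Case W = False:
  (~M | W) forces M = False.
  (~G | M) forces G = False.
  (G | P | W) forces P = True.
  Clause (G | ~P | W) is falsified — contradiction.
Both cases fail, so the formula is unsatisfiable.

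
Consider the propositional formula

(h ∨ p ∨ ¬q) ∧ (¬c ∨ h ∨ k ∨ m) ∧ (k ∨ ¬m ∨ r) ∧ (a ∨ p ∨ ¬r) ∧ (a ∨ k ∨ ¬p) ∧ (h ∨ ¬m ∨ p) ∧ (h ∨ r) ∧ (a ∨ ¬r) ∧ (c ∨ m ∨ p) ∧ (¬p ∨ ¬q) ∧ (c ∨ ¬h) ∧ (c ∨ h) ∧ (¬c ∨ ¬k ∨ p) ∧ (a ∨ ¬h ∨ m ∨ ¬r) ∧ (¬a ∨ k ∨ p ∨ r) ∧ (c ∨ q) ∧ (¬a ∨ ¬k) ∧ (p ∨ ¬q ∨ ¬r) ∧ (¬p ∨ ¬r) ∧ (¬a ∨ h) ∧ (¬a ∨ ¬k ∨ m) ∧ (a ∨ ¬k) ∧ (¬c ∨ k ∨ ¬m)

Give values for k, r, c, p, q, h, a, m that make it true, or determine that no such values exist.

Try k = True:
  (¬a ∨ ¬k) forces a = False.
  clause (a ∨ ¬k) is falsified — backtrack.
So k = False.
Set r = False.
  then (k ∨ ¬m ∨ r) forces m = False.
  then (h ∨ r) forces h = True.
  then (c ∨ ¬h) forces c = True.
Set p = False.
  then (¬a ∨ k ∨ p ∨ r) forces a = False.
Set q = True.
All clauses satisfied.

k = False; r = False; c = True; p = False; q = True; h = True; a = False; m = False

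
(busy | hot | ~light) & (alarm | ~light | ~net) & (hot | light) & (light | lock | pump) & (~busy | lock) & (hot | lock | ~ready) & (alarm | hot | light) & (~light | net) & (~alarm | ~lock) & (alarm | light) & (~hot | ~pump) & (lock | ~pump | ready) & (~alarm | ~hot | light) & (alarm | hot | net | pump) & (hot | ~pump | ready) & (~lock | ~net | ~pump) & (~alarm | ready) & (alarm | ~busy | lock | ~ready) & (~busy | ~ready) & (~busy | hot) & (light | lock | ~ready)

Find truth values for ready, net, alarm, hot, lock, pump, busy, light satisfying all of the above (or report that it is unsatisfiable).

ready=T, net=T, alarm=T, hot=T, lock=F, pump=F, busy=F, light=T

Set ready = True.
  then (~busy | ~ready) forces busy = False.
Try net = False:
  (~light | net) forces light = False.
  (hot | light) forces hot = True.
  (alarm | light) forces alarm = True.
  clause (~alarm | ~hot | light) is falsified — backtrack.
So net = True.
Set alarm = True.
  then (~alarm | ~lock) forces lock = False.
  then (light | lock | ~ready) forces light = True.
  then (busy | hot | ~light) forces hot = True.
  then (~hot | ~pump) forces pump = False.
All clauses satisfied.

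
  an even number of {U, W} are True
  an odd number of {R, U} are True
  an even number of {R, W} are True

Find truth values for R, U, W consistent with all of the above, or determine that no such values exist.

Adding constraints 1, 2, 3 mod 2: every variable appears an even number of times on the left, so the left side is 0.
But the right sides sum to 1 (mod 2). 0 ≠ 1 — the system is inconsistent.

Unsatisfiable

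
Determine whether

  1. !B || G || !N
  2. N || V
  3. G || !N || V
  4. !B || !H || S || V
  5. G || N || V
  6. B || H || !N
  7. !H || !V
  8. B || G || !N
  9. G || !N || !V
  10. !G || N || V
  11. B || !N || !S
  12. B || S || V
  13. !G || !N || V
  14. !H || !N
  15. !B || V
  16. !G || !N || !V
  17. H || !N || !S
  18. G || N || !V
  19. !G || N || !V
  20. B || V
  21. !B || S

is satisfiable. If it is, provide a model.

Unsatisfiable — no assignment works.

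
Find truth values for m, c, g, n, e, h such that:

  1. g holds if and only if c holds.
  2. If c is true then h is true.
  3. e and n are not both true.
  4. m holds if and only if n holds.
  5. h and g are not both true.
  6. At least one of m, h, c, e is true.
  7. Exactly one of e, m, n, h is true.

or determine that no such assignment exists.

m = False; c = False; g = False; n = False; e = True; h = False

  (1) g=F, c=F — same ✓
  (2) c=F ⇒ h: vacuous ✓
  (3) e=T, n=F — not both ✓
  (4) m=F, n=F — same ✓
  (5) h=F, g=F — not both ✓
  (6) {m, h, c, e}: 1 true — at least one ✓
  (7) {e, m, n, h}: 1 true — exactly one ✓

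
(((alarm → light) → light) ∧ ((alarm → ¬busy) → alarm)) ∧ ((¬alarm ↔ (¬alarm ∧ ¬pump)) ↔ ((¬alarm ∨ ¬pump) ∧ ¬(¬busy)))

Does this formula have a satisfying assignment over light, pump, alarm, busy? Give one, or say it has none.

light=T, pump=F, alarm=T, busy=T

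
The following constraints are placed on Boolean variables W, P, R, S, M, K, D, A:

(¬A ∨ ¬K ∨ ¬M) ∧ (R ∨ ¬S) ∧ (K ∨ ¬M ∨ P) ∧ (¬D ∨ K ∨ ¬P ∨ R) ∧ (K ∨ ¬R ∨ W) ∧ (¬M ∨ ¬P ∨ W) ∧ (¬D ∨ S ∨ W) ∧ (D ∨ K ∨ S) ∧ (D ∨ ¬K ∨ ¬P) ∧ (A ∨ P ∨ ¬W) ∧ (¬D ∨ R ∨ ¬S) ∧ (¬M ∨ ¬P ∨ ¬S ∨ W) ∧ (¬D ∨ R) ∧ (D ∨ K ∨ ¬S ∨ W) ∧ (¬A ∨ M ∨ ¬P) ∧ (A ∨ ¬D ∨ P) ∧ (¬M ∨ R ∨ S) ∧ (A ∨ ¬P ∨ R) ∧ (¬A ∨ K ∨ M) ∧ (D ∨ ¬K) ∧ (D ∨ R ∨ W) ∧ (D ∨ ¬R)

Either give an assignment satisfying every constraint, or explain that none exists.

W: False, P: True, R: True, S: True, M: False, K: True, D: True, A: False

Set W = False.
Set P = True.
  then (¬M ∨ ¬P ∨ W) forces M = False.
  then (¬A ∨ M ∨ ¬P) forces A = False.
  then (A ∨ ¬P ∨ R) forces R = True.
  then (D ∨ ¬R) forces D = True.
  then (K ∨ ¬R ∨ W) forces K = True.
  then (¬D ∨ S ∨ W) forces S = True.
All clauses satisfied.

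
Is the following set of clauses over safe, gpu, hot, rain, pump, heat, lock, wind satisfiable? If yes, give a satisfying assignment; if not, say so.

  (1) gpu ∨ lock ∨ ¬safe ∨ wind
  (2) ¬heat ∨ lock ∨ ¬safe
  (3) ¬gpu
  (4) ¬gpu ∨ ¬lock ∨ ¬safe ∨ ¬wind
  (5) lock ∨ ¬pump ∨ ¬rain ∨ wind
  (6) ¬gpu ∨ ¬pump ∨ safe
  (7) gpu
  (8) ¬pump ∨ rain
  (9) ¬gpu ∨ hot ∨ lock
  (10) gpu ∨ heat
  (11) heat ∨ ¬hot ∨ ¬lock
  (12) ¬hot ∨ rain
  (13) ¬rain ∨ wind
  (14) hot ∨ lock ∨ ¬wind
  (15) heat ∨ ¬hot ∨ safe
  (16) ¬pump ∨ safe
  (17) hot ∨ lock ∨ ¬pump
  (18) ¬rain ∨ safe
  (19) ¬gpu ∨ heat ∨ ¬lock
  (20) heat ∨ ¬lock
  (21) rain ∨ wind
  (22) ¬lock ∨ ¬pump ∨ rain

Case gpu = True:
  Clause (¬gpu) is falsified — contradiction.
Case gpu = False:
  Clause (gpu) is falsified — contradiction.
Both cases fail, so the formula is unsatisfiable.

Unsatisfiable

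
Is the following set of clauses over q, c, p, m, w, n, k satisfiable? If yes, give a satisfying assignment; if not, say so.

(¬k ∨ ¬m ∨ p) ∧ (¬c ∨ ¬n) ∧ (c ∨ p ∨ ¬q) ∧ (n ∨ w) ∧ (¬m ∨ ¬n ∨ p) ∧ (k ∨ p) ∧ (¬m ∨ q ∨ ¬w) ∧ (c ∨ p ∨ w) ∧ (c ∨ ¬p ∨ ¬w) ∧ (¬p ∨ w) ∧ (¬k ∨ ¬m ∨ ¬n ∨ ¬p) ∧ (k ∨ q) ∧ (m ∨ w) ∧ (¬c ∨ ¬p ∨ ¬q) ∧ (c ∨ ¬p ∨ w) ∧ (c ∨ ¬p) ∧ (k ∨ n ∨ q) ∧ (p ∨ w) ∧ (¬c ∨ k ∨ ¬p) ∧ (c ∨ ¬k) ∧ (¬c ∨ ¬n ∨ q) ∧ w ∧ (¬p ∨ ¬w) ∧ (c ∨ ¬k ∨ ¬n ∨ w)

q: True, c: True, p: False, m: False, w: True, n: False, k: True

Unit clause (w) forces w = True.
In (¬p ∨ ¬w) only ¬p is left, so p = False.
In (k ∨ p) only k is left, so k = True.
In (c ∨ ¬k) only c is left, so c = True.
In (¬k ∨ ¬m ∨ p) only ¬m is left, so m = False.
In (¬c ∨ ¬n) only ¬n is left, so n = False.
Set q = True.
All clauses satisfied.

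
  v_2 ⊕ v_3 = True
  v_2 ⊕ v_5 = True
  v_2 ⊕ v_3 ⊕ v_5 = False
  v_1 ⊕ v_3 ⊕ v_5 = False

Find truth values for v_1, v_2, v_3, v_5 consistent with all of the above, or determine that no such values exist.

v_1 = False; v_2 = False; v_3 = True; v_5 = True

v_2 ⊕ v_3 = F ⊕ T = True ✓
v_2 ⊕ v_5 = F ⊕ T = True ✓
v_2 ⊕ v_3 ⊕ v_5 = F ⊕ T ⊕ T = False ✓
v_1 ⊕ v_3 ⊕ v_5 = F ⊕ T ⊕ T = False ✓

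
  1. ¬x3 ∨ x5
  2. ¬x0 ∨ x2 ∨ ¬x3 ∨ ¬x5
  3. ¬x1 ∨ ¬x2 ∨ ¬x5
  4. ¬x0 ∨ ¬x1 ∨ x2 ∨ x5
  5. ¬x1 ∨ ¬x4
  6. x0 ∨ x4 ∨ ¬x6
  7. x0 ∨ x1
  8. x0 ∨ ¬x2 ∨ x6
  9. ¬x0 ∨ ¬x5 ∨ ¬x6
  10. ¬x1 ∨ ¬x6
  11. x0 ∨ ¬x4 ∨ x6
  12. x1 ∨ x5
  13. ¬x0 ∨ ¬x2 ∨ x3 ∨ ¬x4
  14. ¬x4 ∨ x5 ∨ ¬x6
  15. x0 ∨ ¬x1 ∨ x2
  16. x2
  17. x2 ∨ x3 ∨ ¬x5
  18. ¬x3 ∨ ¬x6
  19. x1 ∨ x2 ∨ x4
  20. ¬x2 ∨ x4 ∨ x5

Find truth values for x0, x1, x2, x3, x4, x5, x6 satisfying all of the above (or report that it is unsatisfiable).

Unit clause (x2) forces x2 = True.
Try x0 = False:
  (x0 ∨ x1) forces x1 = True.
  (¬x1 ∨ ¬x2 ∨ ¬x5) forces x5 = False.
  (¬x3 ∨ x5) forces x3 = False.
  (¬x1 ∨ ¬x4) forces x4 = False.
  clause (¬x2 ∨ x4 ∨ x5) is falsified — backtrack.
So x0 = True.
Try x1 = True:
  (¬x1 ∨ ¬x2 ∨ ¬x5) forces x5 = False.
  (¬x3 ∨ x5) forces x3 = False.
  (¬x1 ∨ ¬x4) forces x4 = False.
  clause (¬x2 ∨ x4 ∨ x5) is falsified — backtrack.
So x1 = False.
  then (x1 ∨ x5) forces x5 = True.
  then (¬x0 ∨ ¬x5 ∨ ¬x6) forces x6 = False.
Set x3 = True.
Set x4 = False.
All clauses satisfied.

x0 = True, x1 = False, x2 = True, x3 = True, x4 = False, x5 = True, x6 = False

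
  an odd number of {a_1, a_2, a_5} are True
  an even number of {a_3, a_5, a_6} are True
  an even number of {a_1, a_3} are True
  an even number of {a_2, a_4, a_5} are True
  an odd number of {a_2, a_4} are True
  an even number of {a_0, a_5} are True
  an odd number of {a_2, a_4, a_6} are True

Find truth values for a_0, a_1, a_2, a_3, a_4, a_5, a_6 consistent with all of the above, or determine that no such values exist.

a_0: True; a_1: True; a_2: True; a_3: True; a_4: False; a_5: True; a_6: False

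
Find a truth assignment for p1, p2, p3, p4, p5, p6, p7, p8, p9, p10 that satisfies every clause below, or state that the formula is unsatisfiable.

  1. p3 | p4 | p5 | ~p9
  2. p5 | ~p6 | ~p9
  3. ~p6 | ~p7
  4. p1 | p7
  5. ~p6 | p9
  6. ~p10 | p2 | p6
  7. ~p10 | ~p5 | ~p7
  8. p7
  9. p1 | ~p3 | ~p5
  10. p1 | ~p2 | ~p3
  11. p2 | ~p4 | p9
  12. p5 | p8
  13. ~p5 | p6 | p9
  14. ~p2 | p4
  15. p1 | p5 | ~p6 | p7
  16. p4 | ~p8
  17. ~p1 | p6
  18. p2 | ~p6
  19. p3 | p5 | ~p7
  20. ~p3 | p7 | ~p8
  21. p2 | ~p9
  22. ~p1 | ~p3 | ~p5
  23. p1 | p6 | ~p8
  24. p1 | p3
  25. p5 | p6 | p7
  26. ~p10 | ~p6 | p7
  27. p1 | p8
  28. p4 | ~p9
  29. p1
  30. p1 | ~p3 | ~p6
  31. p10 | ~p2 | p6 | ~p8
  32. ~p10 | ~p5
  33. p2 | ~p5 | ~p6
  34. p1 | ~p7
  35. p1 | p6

No satisfying assignment exists.

Case p1 = True:
  (p7) forces p7 = True.
  (~p6 | ~p7) forces p6 = False.
  Clause (~p1 | p6) is falsified — contradiction.
Case p1 = False:
  Clause (p1) is falsified — contradiction.
Both cases fail, so the formula is unsatisfiable.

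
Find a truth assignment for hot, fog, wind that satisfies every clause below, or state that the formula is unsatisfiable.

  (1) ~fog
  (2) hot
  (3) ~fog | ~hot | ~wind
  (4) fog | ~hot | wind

Unit clause (~fog) forces fog = False.
Unit clause (hot) forces hot = True.
In (fog | ~hot | wind) only wind is left, so wind = True.
Check each clause:
  (~fog): ~fog holds.
  (hot): hot holds.
  (~fog | ~hot | ~wind): ~fog holds.
  (fog | ~hot | wind): wind holds.
All clauses satisfied.

hot = True, fog = False, wind = True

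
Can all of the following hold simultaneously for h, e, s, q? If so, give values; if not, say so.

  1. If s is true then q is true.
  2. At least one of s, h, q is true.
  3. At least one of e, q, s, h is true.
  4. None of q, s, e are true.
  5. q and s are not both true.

h=T, e=F, s=F, q=F

  (1) s=F ⇒ q: vacuous ✓
  (2) {s, h, q}: 1 true — at least one ✓
  (3) {e, q, s, h}: 1 true — at least one ✓
  (4) {q, s, e}: 0 true — none ✓
  (5) q=F, s=F — not both ✓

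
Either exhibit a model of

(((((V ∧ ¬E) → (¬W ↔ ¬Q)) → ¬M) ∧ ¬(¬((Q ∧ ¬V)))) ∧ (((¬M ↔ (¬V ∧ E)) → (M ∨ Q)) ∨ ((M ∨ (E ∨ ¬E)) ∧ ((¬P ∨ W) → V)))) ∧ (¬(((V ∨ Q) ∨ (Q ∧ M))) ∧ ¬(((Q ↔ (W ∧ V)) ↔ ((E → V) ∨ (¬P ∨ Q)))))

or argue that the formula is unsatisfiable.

Case Q = True: the conjunct ¬(((V ∨ Q) ∨ (Q ∧ M))) becomes ¬((True ∨ M)) = False.
Case Q = False: the conjunct ¬(¬((Q ∧ ¬V))) becomes ¬(¬False) = False.
Both cases fail — unsatisfiable.

Unsatisfiable — no assignment works.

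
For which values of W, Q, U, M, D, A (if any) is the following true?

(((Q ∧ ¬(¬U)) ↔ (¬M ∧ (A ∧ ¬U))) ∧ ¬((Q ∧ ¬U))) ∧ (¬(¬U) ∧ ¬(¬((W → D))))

W = True, Q = False, U = True, M = True, D = True, A = True

  ((Q ∧ ¬(¬U)) ↔ (¬M ∧ (A ∧ ¬U))) ∧ ¬((Q ∧ ¬U)) = True
    (Q ∧ ¬(¬U)) ↔ (¬M ∧ (A ∧ ¬U)) = True
      Q ∧ ¬(¬U) = False
        ¬(¬U) = True
          ¬U = False
      ¬M ∧ (A ∧ ¬U) = False
        ¬M = False
        A ∧ ¬U = False
          ¬U = False
    ¬((Q ∧ ¬U)) = True
      Q ∧ ¬U = False
        ¬U = False
  ¬(¬U) ∧ ¬(¬((W → D))) = True
    ¬(¬U) = True
      ¬U = False
    ¬(¬((W → D))) = True
      ¬((W → D)) = False
        W → D = True
Both conjuncts True, so the formula holds.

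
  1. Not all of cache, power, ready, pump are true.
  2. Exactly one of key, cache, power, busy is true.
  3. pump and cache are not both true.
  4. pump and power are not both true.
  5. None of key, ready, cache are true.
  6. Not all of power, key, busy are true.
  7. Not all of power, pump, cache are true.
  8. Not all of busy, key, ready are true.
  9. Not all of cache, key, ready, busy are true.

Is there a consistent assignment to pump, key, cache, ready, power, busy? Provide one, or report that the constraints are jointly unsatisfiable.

pump=T, key=F, cache=F, ready=F, power=F, busy=T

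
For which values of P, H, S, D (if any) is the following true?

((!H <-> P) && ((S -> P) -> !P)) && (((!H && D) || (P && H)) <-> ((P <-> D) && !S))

P: False, H: True, S: False, D: True

  (!H <-> P) && ((S -> P) -> !P) = True
    !H <-> P = True
      !H = False
    (S -> P) -> !P = True
      S -> P = True
      !P = True
  ((!H && D) || (P && H)) <-> ((P <-> D) && !S) = True
    (!H && D) || (P && H) = False
      !H && D = False
        !H = False
      P && H = False
    (P <-> D) && !S = False
      P <-> D = False
      !S = True
Both conjuncts True, so the formula holds.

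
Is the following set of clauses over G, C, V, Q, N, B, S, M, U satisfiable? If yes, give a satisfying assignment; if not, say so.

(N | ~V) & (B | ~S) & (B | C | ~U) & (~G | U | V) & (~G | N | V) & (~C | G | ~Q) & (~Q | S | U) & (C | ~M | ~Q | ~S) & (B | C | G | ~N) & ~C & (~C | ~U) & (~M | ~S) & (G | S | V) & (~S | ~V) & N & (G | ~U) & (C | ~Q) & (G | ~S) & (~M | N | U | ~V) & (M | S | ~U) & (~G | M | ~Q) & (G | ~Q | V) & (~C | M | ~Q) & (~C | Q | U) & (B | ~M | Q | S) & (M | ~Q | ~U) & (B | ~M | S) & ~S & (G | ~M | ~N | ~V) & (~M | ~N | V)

Unit clause (~C) forces C = False.
Unit clause (N) forces N = True.
In (C | ~Q) only ~Q is left, so Q = False.
Unit clause (~S) forces S = False.
Set G = False.
  then (B | C | G | ~N) forces B = True.
  then (G | S | V) forces V = True.
  then (G | ~U) forces U = False.
  then (G | ~M | ~N | ~V) forces M = False.
All clauses satisfied.

G = False; C = False; V = True; Q = False; N = True; B = True; S = False; M = False; U = False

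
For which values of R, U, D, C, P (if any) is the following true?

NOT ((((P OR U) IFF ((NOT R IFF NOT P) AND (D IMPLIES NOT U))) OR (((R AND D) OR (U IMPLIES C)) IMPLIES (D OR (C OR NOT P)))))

R = False; U = False; D = False; C = False; P = True

  NOT ((((P OR U) IFF ((NOT R IFF NOT P) AND (D IMPLIES NOT U))) OR (((R AND D) OR (U IMPLIES C)) IMPLIES (D OR (C OR NOT P))))) = True
    ((P OR U) IFF ((NOT R IFF NOT P) AND (D IMPLIES NOT U))) OR (((R AND D) OR (U IMPLIES C)) IMPLIES (D OR (C OR NOT P))) = False
      (P OR U) IFF ((NOT R IFF NOT P) AND (D IMPLIES NOT U)) = False
        P OR U = True
        (NOT R IFF NOT P) AND (D IMPLIES NOT U) = False
          NOT R IFF NOT P = False
            NOT R = True
            NOT P = False
          D IMPLIES NOT U = True
            NOT U = True
      ((R AND D) OR (U IMPLIES C)) IMPLIES (D OR (C OR NOT P)) = False
        (R AND D) OR (U IMPLIES C) = True
          R AND D = False
          U IMPLIES C = True
        D OR (C OR NOT P) = False
          C OR NOT P = False
            NOT P = False
The formula evaluates to True.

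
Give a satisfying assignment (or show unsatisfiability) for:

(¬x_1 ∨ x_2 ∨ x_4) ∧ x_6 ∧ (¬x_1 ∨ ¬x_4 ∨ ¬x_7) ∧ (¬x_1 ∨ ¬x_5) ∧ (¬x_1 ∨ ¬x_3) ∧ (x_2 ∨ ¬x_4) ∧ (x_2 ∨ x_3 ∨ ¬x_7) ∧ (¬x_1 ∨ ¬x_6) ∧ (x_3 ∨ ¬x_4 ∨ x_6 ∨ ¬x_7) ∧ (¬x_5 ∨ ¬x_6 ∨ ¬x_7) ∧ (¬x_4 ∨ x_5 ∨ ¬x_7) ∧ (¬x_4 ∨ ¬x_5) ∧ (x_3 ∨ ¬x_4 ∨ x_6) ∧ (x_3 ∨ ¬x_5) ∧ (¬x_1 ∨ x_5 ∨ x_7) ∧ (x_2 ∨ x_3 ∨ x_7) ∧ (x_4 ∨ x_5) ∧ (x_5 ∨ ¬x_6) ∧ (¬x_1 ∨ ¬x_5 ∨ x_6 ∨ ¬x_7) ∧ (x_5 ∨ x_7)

x_1 = False; x_2 = False; x_3 = True; x_4 = False; x_5 = True; x_6 = True; x_7 = False

Unit clause (x_6) forces x_6 = True.
In (¬x_1 ∨ ¬x_6) only ¬x_1 is left, so x_1 = False.
In (x_5 ∨ ¬x_6) only x_5 is left, so x_5 = True.
In (¬x_5 ∨ ¬x_6 ∨ ¬x_7) only ¬x_7 is left, so x_7 = False.
In (¬x_4 ∨ ¬x_5) only ¬x_4 is left, so x_4 = False.
In (x_3 ∨ ¬x_5) only x_3 is left, so x_3 = True.
Set x_2 = False.
All clauses satisfied.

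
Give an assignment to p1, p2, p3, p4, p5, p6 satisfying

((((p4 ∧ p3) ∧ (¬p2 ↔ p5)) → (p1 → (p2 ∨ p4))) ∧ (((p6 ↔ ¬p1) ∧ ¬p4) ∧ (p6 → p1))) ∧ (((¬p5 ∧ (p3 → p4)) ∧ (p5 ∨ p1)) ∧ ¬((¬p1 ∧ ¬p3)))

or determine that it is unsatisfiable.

p1 = True, p2 = False, p3 = False, p4 = False, p5 = False, p6 = False

  (((p4 ∧ p3) ∧ (¬p2 ↔ p5)) → (p1 → (p2 ∨ p4))) ∧ (((p6 ↔ ¬p1) ∧ ¬p4) ∧ (p6 → p1)) = True
    ((p4 ∧ p3) ∧ (¬p2 ↔ p5)) → (p1 → (p2 ∨ p4)) = True
      (p4 ∧ p3) ∧ (¬p2 ↔ p5) = False
        p4 ∧ p3 = False
        ¬p2 ↔ p5 = False
          ¬p2 = True
      p1 → (p2 ∨ p4) = False
        p2 ∨ p4 = False
    ((p6 ↔ ¬p1) ∧ ¬p4) ∧ (p6 → p1) = True
      (p6 ↔ ¬p1) ∧ ¬p4 = True
        p6 ↔ ¬p1 = True
          ¬p1 = False
        ¬p4 = True
      p6 → p1 = True
  ((¬p5 ∧ (p3 → p4)) ∧ (p5 ∨ p1)) ∧ ¬((¬p1 ∧ ¬p3)) = True
    (¬p5 ∧ (p3 → p4)) ∧ (p5 ∨ p1) = True
      ¬p5 ∧ (p3 → p4) = True
        ¬p5 = True
        p3 → p4 = True
      p5 ∨ p1 = True
    ¬((¬p1 ∧ ¬p3)) = True
      ¬p1 ∧ ¬p3 = False
        ¬p1 = False
        ¬p3 = True
Both conjuncts True, so the formula holds.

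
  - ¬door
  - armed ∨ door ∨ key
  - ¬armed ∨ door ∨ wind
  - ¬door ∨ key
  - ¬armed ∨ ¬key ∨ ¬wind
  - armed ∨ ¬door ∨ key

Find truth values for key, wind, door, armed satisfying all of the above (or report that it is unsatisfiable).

Unit clause (¬door) forces door = False.
Set key = False.
  then (armed ∨ door ∨ key) forces armed = True.
  then (¬armed ∨ door ∨ wind) forces wind = True.
Check each clause:
  (¬door): ¬door holds.
  (armed ∨ door ∨ key): armed holds.
  (¬armed ∨ door ∨ wind): wind holds.
  (¬door ∨ key): ¬door holds.
  (¬armed ∨ ¬key ∨ ¬wind): ¬key holds.
  (armed ∨ ¬door ∨ key): armed holds.
All clauses satisfied.

key=F, wind=T, door=F, armed=T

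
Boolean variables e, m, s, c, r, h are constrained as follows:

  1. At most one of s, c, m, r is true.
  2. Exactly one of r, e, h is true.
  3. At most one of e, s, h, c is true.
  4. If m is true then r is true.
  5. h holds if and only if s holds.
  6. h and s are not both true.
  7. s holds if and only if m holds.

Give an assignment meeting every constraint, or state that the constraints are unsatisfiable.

e=F, m=F, s=F, c=F, r=T, h=F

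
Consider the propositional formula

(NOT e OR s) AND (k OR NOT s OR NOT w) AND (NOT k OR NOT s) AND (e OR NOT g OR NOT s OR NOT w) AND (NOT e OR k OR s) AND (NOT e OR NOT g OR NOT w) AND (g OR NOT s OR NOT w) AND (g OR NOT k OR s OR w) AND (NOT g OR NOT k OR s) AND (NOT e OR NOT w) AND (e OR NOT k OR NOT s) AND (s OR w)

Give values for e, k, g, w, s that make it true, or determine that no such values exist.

Set e = False.
Set k = False.
Set g = False.
Set w = False.
  then (s OR w) forces s = True.
All clauses satisfied.

e = False; k = False; g = False; w = False; s = True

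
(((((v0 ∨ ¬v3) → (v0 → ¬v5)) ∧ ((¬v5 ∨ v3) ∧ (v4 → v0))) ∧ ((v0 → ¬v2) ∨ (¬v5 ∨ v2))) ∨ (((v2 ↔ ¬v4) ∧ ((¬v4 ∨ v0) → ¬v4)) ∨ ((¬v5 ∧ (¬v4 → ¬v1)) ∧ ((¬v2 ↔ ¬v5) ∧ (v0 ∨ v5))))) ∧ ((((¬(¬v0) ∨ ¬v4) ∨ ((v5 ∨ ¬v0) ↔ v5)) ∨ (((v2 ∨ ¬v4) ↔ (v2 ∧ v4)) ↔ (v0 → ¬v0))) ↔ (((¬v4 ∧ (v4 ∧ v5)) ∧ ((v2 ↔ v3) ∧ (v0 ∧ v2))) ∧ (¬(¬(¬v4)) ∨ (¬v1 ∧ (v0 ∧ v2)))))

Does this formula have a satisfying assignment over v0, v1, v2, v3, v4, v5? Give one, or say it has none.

No satisfying assignment exists.

The conjunct (((¬(¬v0) ∨ ¬v4) ∨ ((v5 ∨ ¬v0) ↔ v5)) ∨ (((v2 ∨ ¬v4) ↔ (v2 ∧ v4)) ↔ (v0 → ¬v0))) ↔ (((¬v4 ∧ (v4 ∧ v5)) ∧ ((v2 ↔ v3) ∧ (v0 ∧ v2))) ∧ (¬(¬(¬v4)) ∨ (¬v1 ∧ (v0 ∧ v2)))) is unsatisfiable on its own:
  v4 = True: simplifies to ¬(((¬(¬v0) ∨ ((v5 ∨ ¬v0) ↔ v5)) ∨ ((v2 ↔ v2) ↔ (v0 → ¬v0)))).
    v0 = True: this becomes ¬((True ∨ ¬((v2 ↔ v2)))) = False.
    v0 = False: simplifies to ¬((v5 ∨ (v2 ↔ v2))).
      v2 = True: this becomes ¬((v5 ∨ True)) = False.
      v2 = False: this becomes ¬((v5 ∨ True)) = False.
  v4 = False: this becomes (True ∨ ¬((v0 → ¬v0))) ↔ (False ∧ True) = False.
So the whole conjunction is unsatisfiable.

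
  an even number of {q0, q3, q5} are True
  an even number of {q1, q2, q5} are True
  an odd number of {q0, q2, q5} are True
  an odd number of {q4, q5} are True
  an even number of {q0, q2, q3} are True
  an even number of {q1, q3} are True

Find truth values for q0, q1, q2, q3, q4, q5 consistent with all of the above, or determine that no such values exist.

q0 = True, q1 = False, q2 = True, q3 = False, q4 = False, q5 = True

{q0, q3, q5}: 2 true → even ✓
{q1, q2, q5}: 2 true → even ✓
{q0, q2, q5}: 3 true → odd ✓
{q4, q5}: 1 true → odd ✓
{q0, q2, q3}: 2 true → even ✓
{q1, q3}: 0 true → even ✓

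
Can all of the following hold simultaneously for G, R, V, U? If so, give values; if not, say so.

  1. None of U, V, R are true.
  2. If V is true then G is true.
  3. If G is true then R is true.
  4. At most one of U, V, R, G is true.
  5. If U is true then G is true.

G: False; R: False; V: False; U: False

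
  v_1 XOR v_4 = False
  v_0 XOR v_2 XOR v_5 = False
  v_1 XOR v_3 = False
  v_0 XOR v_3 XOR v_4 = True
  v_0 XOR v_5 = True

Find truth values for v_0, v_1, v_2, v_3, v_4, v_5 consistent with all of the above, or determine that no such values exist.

v_0 = True, v_1 = False, v_2 = True, v_3 = False, v_4 = False, v_5 = False

v_1 XOR v_4 = F XOR F = False ✓
v_0 XOR v_2 XOR v_5 = T XOR T XOR F = False ✓
v_1 XOR v_3 = F XOR F = False ✓
v_0 XOR v_3 XOR v_4 = T XOR F XOR F = True ✓
v_0 XOR v_5 = T XOR F = True ✓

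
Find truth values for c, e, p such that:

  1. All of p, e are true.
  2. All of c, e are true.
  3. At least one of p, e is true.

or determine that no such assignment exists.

c = True, e = True, p = True

  (1) {p, e}: all 2 true ✓
  (2) {c, e}: all 2 true ✓
  (3) {p, e}: 2 true — at least one ✓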